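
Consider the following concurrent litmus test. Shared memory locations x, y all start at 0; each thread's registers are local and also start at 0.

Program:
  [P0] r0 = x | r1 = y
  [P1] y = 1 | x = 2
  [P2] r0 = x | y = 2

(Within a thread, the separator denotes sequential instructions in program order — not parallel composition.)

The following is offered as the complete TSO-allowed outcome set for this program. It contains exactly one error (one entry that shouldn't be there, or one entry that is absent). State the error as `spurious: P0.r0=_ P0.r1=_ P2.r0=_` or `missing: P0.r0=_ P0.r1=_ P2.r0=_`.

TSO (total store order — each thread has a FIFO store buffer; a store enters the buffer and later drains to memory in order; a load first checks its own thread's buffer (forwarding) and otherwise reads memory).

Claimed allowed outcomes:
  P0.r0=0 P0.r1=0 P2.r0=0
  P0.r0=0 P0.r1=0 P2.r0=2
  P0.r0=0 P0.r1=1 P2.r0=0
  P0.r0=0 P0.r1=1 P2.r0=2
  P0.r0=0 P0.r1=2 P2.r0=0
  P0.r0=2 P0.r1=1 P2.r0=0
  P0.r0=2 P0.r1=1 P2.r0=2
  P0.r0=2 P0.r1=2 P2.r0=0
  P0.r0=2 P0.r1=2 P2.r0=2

missing: P0.r0=0 P0.r1=2 P2.r0=2

outcome vector order: (P0.r0,P0.r1,P2.r0)
under TSO → 0/0/0; 0/0/2; 0/1/0; 0/1/2; 0/2/0; 0/2/2; 2/1/0; 2/1/2; 2/2/0; 2/2/2
TSO∖claimed = {0/2/2}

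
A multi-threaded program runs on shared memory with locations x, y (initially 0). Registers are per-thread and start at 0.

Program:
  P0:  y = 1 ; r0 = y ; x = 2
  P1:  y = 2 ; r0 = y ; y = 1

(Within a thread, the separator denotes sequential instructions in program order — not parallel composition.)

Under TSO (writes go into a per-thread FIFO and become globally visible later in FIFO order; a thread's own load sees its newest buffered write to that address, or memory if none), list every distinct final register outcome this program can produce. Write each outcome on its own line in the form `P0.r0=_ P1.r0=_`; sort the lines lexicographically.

outcome vector order: (P0.r0,P1.r0)
|TSO outcomes| = 3

P0.r0=1 P1.r0=1
P0.r0=1 P1.r0=2
P0.r0=2 P1.r0=2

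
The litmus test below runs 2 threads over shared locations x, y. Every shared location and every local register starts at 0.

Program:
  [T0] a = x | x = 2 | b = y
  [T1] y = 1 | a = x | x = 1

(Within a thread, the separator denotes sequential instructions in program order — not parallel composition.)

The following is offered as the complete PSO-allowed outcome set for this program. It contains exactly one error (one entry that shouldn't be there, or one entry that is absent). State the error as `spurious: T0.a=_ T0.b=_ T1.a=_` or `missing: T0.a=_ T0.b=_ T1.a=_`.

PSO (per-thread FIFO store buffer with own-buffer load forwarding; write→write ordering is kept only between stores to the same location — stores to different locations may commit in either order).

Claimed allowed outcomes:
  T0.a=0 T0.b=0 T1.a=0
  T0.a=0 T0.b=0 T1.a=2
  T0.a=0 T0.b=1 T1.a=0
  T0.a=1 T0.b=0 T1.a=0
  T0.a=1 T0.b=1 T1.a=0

missing: T0.a=0 T0.b=1 T1.a=2

outcome vector order: (T0.a,T0.b,T1.a)
under PSO → 0/0/0, 0/0/2, 0/1/0, 0/1/2, 1/0/0, 1/1/0
PSO∖claimed = {0/1/2}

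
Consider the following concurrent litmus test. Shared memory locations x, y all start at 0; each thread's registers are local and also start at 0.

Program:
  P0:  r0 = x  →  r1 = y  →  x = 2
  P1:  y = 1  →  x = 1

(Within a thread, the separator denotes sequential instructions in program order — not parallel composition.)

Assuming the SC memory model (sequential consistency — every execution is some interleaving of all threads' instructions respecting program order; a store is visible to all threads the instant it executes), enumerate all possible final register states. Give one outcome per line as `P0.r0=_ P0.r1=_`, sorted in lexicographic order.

P0.r0=0 P0.r1=0
P0.r0=0 P0.r1=1
P0.r0=1 P0.r1=1

outcome vector order: (P0.r0,P0.r1)
|SC outcomes| = 3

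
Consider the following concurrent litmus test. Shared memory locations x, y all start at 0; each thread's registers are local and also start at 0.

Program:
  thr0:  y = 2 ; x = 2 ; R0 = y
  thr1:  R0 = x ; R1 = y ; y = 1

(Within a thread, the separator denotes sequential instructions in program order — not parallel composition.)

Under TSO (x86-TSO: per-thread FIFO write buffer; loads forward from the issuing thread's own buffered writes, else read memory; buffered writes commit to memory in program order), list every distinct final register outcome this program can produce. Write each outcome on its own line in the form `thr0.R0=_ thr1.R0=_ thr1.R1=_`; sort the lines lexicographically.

outcome vector order: (thr0.R0,thr1.R0,thr1.R1)
|TSO outcomes| = 6

thr0.R0=1 thr1.R0=0 thr1.R1=0
thr0.R0=1 thr1.R0=0 thr1.R1=2
thr0.R0=1 thr1.R0=2 thr1.R1=2
thr0.R0=2 thr1.R0=0 thr1.R1=0
thr0.R0=2 thr1.R0=0 thr1.R1=2
thr0.R0=2 thr1.R0=2 thr1.R1=2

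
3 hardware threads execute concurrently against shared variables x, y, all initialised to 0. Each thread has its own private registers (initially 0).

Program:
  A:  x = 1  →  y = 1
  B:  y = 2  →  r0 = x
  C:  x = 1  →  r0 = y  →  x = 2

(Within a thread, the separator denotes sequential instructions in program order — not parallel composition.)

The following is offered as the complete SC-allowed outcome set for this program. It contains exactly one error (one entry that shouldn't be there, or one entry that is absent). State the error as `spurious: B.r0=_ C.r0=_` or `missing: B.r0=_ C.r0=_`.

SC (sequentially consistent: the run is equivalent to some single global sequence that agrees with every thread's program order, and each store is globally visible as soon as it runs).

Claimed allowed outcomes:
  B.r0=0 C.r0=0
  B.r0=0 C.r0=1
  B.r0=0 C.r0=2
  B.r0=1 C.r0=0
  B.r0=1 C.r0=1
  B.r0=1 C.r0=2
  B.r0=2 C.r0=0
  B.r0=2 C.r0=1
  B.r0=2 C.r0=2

spurious: B.r0=0 C.r0=0

outcome vector order: (B.r0,C.r0)
SC: 8 outcomes — {<0 1> <0 2> <1 0> <1 1> <1 2> <2 0> <2 1> <2 2>}
claimed∖SC = {<0 0>}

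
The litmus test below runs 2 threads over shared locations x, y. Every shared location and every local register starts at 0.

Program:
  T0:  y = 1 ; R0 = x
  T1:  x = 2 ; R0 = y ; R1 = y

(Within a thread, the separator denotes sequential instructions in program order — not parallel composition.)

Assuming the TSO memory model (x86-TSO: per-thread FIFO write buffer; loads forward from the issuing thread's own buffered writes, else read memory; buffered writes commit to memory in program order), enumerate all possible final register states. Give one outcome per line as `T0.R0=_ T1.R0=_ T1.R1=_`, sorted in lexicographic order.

T0.R0=0 T1.R0=0 T1.R1=0
T0.R0=0 T1.R0=0 T1.R1=1
T0.R0=0 T1.R0=1 T1.R1=1
T0.R0=2 T1.R0=0 T1.R1=0
T0.R0=2 T1.R0=0 T1.R1=1
T0.R0=2 T1.R0=1 T1.R1=1

outcome vector order: (T0.R0,T1.R0,T1.R1)
|TSO outcomes| = 6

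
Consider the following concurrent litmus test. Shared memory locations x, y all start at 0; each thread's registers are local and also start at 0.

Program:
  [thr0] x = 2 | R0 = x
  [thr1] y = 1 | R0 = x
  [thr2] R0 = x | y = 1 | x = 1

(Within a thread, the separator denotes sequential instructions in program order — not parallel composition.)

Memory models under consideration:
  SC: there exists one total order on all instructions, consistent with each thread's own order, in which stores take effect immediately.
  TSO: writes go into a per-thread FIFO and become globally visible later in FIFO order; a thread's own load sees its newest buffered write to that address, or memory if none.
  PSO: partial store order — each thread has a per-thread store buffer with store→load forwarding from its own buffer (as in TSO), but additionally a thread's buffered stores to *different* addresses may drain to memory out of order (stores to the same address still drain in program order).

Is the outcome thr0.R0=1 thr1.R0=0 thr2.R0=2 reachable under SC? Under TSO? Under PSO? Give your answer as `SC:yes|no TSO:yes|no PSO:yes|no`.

outcome vector order: (thr0.R0,thr1.R0,thr2.R0)
SC: 12 outcomes — {100; 102; 110; 112; 120; 122; 200; 202; 210; 212; 220; 222}
TSO: 12 outcomes — {100; 102; 110; 112; 120; 122; 200; 202; 210; 212; 220; 222}
PSO: 12 outcomes — {100; 102; 110; 112; 120; 122; 200; 202; 210; 212; 220; 222}
target 102 ∈ {SC,TSO,PSO}

SC:yes TSO:yes PSO:yes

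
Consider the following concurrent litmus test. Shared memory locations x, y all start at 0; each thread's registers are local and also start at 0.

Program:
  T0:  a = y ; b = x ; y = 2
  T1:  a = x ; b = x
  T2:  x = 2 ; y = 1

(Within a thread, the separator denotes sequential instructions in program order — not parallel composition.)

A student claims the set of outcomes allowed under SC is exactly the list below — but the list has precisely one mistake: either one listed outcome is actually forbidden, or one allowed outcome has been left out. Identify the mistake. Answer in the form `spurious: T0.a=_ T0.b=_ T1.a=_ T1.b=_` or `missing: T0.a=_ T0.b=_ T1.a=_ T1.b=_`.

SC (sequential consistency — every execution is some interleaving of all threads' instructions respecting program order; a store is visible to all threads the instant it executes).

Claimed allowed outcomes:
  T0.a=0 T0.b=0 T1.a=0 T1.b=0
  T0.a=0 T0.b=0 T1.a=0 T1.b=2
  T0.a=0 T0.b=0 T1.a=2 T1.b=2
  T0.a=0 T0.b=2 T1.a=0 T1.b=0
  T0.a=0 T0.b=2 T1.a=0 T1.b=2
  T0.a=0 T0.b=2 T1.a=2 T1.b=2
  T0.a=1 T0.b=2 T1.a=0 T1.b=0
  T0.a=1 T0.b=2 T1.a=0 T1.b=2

outcome vector order: (T0.a,T0.b,T1.a,T1.b)
SC (9): <0 0 0 0> <0 0 0 2> <0 0 2 2> <0 2 0 0> <0 2 0 2> <0 2 2 2> <1 2 0 0> <1 2 0 2> <1 2 2 2>
SC∖claimed = {<1 2 2 2>}

missing: T0.a=1 T0.b=2 T1.a=2 T1.b=2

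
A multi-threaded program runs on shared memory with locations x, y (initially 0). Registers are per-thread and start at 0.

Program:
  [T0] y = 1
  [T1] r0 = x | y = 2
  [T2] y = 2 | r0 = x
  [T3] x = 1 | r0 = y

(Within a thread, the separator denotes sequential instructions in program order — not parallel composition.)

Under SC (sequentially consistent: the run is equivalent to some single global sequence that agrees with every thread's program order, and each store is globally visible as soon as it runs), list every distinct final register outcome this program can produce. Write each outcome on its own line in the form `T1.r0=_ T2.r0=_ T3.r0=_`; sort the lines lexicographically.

T1.r0=0 T2.r0=0 T3.r0=1
T1.r0=0 T2.r0=0 T3.r0=2
T1.r0=0 T2.r0=1 T3.r0=0
T1.r0=0 T2.r0=1 T3.r0=1
T1.r0=0 T2.r0=1 T3.r0=2
T1.r0=1 T2.r0=0 T3.r0=1
T1.r0=1 T2.r0=0 T3.r0=2
T1.r0=1 T2.r0=1 T3.r0=0
T1.r0=1 T2.r0=1 T3.r0=1
T1.r0=1 T2.r0=1 T3.r0=2

outcome vector order: (T1.r0,T2.r0,T3.r0)
|SC outcomes| = 10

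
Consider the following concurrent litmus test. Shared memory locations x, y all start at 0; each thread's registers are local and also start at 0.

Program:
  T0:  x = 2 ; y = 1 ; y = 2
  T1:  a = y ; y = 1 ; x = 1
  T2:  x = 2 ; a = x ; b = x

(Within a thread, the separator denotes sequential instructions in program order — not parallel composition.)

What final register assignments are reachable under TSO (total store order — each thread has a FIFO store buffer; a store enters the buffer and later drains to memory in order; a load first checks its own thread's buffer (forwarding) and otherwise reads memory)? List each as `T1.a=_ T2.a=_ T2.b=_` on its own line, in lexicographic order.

T1.a=0 T2.a=1 T2.b=1
T1.a=0 T2.a=1 T2.b=2
T1.a=0 T2.a=2 T2.b=1
T1.a=0 T2.a=2 T2.b=2
T1.a=1 T2.a=1 T2.b=1
T1.a=1 T2.a=2 T2.b=1
T1.a=1 T2.a=2 T2.b=2
T1.a=2 T2.a=1 T2.b=1
T1.a=2 T2.a=2 T2.b=1
T1.a=2 T2.a=2 T2.b=2

outcome vector order: (T1.a,T2.a,T2.b)
|TSO outcomes| = 10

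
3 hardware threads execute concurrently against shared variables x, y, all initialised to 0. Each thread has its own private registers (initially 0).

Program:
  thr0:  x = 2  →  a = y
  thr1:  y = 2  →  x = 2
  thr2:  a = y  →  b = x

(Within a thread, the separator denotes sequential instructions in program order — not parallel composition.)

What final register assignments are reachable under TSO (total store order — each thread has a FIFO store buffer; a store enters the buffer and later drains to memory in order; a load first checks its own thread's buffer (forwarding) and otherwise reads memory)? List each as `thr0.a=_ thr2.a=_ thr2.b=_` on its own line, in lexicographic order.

thr0.a=0 thr2.a=0 thr2.b=0
thr0.a=0 thr2.a=0 thr2.b=2
thr0.a=0 thr2.a=2 thr2.b=0
thr0.a=0 thr2.a=2 thr2.b=2
thr0.a=2 thr2.a=0 thr2.b=0
thr0.a=2 thr2.a=0 thr2.b=2
thr0.a=2 thr2.a=2 thr2.b=0
thr0.a=2 thr2.a=2 thr2.b=2

outcome vector order: (thr0.a,thr2.a,thr2.b)
|TSO outcomes| = 8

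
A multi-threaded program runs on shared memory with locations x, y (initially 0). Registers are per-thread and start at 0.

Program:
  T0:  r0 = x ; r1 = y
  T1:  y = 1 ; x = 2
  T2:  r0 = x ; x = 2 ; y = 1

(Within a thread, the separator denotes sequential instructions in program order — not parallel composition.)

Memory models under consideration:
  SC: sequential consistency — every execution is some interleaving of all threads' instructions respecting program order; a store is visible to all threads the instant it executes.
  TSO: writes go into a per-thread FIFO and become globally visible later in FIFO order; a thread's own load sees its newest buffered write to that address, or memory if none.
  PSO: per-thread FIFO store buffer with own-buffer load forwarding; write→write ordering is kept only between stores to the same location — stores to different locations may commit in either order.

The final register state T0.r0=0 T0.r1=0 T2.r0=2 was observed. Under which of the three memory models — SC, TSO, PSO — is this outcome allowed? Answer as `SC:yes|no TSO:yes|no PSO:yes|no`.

SC:yes TSO:yes PSO:yes

outcome vector order: (T0.r0,T0.r1,T2.r0)
SC (7): <0 0 0>, <0 0 2>, <0 1 0>, <0 1 2>, <2 0 0>, <2 1 0>, <2 1 2>
TSO (7): <0 0 0>, <0 0 2>, <0 1 0>, <0 1 2>, <2 0 0>, <2 1 0>, <2 1 2>
PSO (8): <0 0 0>, <0 0 2>, <0 1 0>, <0 1 2>, <2 0 0>, <2 0 2>, <2 1 0>, <2 1 2>
target <0 0 2> ∈ {SC,TSO,PSO}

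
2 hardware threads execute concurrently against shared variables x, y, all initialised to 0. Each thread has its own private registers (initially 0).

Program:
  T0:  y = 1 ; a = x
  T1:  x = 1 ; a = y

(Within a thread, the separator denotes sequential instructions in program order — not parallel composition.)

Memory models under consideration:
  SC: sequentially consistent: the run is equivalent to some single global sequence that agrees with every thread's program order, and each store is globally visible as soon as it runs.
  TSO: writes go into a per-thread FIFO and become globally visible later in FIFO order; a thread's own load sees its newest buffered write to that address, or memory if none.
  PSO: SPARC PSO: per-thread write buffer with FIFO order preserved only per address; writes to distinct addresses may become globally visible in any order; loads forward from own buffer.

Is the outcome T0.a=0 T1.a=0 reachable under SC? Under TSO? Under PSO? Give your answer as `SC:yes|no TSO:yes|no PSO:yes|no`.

outcome vector order: (T0.a,T1.a)
[SC] allowed = {01, 10, 11}
[TSO] allowed = {00, 01, 10, 11}
[PSO] allowed = {00, 01, 10, 11}
target 00 ∈ {TSO,PSO}

SC:no TSO:yes PSO:yes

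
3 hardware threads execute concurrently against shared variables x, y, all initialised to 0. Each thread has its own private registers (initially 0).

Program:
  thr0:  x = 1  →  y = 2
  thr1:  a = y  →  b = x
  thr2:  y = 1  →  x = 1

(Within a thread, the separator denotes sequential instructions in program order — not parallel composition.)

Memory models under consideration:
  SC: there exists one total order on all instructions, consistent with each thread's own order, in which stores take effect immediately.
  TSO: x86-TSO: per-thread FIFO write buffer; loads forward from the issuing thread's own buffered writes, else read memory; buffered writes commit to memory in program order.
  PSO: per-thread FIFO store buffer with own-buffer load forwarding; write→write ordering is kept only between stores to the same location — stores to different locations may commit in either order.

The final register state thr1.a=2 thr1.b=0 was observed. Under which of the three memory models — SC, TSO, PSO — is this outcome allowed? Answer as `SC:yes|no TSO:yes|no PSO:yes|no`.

SC:no TSO:no PSO:yes

outcome vector order: (thr1.a,thr1.b)
SC (5): <0 0> <0 1> <1 0> <1 1> <2 1>
TSO (5): <0 0> <0 1> <1 0> <1 1> <2 1>
PSO (6): <0 0> <0 1> <1 0> <1 1> <2 0> <2 1>
target <2 0> ∈ {PSO}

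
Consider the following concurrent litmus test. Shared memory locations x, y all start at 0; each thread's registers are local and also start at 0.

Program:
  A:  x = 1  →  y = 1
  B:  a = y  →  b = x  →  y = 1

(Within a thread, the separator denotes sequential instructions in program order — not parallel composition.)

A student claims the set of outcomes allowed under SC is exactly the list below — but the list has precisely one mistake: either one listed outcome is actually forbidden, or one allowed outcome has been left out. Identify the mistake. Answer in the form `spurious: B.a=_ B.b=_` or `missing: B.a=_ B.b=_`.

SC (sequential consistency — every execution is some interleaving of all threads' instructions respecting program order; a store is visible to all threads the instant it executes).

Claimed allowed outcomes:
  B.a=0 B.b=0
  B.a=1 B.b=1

missing: B.a=0 B.b=1

outcome vector order: (B.a,B.b)
SC: 3 outcomes — {(0,0), (0,1), (1,1)}
SC∖claimed = {(0,1)}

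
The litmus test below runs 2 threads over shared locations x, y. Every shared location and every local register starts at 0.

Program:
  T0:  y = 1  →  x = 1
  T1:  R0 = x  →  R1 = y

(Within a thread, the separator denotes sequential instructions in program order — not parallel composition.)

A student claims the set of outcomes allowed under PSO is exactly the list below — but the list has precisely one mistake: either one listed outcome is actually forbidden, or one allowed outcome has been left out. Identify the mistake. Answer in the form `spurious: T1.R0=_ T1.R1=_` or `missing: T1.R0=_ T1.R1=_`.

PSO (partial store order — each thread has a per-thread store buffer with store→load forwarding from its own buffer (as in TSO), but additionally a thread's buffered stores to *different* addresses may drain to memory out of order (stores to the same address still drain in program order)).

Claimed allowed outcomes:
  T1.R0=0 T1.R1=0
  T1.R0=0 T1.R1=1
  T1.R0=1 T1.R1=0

outcome vector order: (T1.R0,T1.R1)
PSO (4): <0 0>, <0 1>, <1 0>, <1 1>
PSO∖claimed = {<1 1>}

missing: T1.R0=1 T1.R1=1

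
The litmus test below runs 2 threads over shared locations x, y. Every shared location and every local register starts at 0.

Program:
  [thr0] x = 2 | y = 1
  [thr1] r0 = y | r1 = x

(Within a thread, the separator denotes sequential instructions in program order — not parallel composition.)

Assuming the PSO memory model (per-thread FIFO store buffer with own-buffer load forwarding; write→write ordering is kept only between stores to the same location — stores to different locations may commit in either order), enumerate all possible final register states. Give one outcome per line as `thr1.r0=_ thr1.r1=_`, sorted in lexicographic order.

thr1.r0=0 thr1.r1=0
thr1.r0=0 thr1.r1=2
thr1.r0=1 thr1.r1=0
thr1.r0=1 thr1.r1=2

outcome vector order: (thr1.r0,thr1.r1)
|PSO outcomes| = 4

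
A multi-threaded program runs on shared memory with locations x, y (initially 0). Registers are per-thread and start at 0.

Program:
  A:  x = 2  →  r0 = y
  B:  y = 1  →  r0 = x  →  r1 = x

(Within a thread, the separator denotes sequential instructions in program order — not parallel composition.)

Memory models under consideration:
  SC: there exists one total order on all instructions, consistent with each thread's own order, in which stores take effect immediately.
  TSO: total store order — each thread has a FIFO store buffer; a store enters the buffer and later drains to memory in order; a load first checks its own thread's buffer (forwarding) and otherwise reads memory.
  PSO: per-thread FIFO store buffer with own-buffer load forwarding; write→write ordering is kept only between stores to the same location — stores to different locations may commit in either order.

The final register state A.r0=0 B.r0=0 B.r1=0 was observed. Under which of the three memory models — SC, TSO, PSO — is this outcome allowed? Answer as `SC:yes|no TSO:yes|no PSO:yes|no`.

outcome vector order: (A.r0,B.r0,B.r1)
SC: 4 outcomes — {0/2/2; 1/0/0; 1/0/2; 1/2/2}
TSO: 6 outcomes — {0/0/0; 0/0/2; 0/2/2; 1/0/0; 1/0/2; 1/2/2}
PSO: 6 outcomes — {0/0/0; 0/0/2; 0/2/2; 1/0/0; 1/0/2; 1/2/2}
target 0/0/0 ∈ {TSO,PSO}

SC:no TSO:yes PSO:yes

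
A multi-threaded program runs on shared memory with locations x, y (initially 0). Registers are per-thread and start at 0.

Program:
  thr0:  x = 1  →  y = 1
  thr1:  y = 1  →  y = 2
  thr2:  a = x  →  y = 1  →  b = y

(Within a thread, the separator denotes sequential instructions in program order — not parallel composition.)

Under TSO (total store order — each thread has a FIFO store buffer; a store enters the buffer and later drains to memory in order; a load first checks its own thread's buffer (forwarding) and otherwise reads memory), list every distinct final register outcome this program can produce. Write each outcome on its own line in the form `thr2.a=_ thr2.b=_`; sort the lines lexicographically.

thr2.a=0 thr2.b=1
thr2.a=0 thr2.b=2
thr2.a=1 thr2.b=1
thr2.a=1 thr2.b=2

outcome vector order: (thr2.a,thr2.b)
|TSO outcomes| = 4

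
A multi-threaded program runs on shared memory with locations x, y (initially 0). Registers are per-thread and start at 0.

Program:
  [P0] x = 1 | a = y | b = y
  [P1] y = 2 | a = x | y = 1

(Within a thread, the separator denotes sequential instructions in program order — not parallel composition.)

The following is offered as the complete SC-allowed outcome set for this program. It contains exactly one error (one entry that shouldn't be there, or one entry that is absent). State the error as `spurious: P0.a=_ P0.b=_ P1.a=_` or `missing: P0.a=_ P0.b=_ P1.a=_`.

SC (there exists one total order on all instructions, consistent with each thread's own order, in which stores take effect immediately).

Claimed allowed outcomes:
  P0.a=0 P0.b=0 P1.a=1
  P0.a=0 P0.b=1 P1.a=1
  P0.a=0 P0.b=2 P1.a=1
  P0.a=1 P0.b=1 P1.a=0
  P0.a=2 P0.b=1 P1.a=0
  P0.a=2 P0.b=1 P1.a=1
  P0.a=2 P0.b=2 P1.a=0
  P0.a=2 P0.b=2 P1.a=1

missing: P0.a=1 P0.b=1 P1.a=1

outcome vector order: (P0.a,P0.b,P1.a)
SC (9): 001 011 021 110 111 210 211 220 221
SC∖claimed = {111}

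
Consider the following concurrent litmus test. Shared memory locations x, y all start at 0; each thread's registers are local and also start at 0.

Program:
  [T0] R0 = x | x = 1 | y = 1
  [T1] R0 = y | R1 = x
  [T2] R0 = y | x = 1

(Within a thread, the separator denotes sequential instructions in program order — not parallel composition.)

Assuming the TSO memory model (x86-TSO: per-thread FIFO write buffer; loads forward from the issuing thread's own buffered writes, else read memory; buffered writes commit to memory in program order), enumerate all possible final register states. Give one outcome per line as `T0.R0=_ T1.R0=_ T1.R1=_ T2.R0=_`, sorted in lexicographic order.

T0.R0=0 T1.R0=0 T1.R1=0 T2.R0=0
T0.R0=0 T1.R0=0 T1.R1=0 T2.R0=1
T0.R0=0 T1.R0=0 T1.R1=1 T2.R0=0
T0.R0=0 T1.R0=0 T1.R1=1 T2.R0=1
T0.R0=0 T1.R0=1 T1.R1=1 T2.R0=0
T0.R0=0 T1.R0=1 T1.R1=1 T2.R0=1
T0.R0=1 T1.R0=0 T1.R1=0 T2.R0=0
T0.R0=1 T1.R0=0 T1.R1=1 T2.R0=0
T0.R0=1 T1.R0=1 T1.R1=1 T2.R0=0

outcome vector order: (T0.R0,T1.R0,T1.R1,T2.R0)
|TSO outcomes| = 9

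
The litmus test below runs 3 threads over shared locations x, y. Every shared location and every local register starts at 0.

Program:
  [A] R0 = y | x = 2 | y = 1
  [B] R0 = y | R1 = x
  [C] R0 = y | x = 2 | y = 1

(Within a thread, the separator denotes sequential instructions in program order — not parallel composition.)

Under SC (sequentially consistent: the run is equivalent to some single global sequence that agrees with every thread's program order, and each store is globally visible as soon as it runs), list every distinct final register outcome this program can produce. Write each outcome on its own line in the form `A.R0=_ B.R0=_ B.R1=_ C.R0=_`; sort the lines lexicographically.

A.R0=0 B.R0=0 B.R1=0 C.R0=0
A.R0=0 B.R0=0 B.R1=0 C.R0=1
A.R0=0 B.R0=0 B.R1=2 C.R0=0
A.R0=0 B.R0=0 B.R1=2 C.R0=1
A.R0=0 B.R0=1 B.R1=2 C.R0=0
A.R0=0 B.R0=1 B.R1=2 C.R0=1
A.R0=1 B.R0=0 B.R1=0 C.R0=0
A.R0=1 B.R0=0 B.R1=2 C.R0=0
A.R0=1 B.R0=1 B.R1=2 C.R0=0

outcome vector order: (A.R0,B.R0,B.R1,C.R0)
|SC outcomes| = 9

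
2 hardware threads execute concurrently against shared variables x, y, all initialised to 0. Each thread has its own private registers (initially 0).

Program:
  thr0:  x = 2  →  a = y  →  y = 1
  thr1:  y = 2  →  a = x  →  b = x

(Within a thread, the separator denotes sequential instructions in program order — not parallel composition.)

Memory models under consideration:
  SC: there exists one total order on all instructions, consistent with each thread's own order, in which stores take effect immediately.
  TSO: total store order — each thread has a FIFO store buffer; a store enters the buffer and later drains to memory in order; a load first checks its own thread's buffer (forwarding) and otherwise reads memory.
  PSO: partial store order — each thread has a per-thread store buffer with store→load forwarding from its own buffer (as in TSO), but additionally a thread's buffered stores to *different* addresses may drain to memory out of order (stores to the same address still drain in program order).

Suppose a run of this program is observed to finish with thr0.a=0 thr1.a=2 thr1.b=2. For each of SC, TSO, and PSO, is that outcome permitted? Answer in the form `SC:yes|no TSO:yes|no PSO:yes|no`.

outcome vector order: (thr0.a,thr1.a,thr1.b)
[SC] allowed = {0/2/2, 2/0/0, 2/0/2, 2/2/2}
[TSO] allowed = {0/0/0, 0/0/2, 0/2/2, 2/0/0, 2/0/2, 2/2/2}
[PSO] allowed = {0/0/0, 0/0/2, 0/2/2, 2/0/0, 2/0/2, 2/2/2}
target 0/2/2 ∈ {SC,TSO,PSO}

SC:yes TSO:yes PSO:yes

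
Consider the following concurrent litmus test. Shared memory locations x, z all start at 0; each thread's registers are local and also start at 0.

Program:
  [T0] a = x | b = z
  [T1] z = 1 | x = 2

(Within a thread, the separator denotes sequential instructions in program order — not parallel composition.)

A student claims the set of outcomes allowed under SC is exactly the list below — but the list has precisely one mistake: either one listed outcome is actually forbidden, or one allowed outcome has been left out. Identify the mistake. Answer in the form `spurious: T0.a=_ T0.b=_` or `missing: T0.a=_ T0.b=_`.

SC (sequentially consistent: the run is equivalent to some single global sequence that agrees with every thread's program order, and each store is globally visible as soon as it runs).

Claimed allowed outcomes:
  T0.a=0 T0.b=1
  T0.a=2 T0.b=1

outcome vector order: (T0.a,T0.b)
SC: 3 outcomes — {<0 0> <0 1> <2 1>}
SC∖claimed = {<0 0>}

missing: T0.a=0 T0.b=0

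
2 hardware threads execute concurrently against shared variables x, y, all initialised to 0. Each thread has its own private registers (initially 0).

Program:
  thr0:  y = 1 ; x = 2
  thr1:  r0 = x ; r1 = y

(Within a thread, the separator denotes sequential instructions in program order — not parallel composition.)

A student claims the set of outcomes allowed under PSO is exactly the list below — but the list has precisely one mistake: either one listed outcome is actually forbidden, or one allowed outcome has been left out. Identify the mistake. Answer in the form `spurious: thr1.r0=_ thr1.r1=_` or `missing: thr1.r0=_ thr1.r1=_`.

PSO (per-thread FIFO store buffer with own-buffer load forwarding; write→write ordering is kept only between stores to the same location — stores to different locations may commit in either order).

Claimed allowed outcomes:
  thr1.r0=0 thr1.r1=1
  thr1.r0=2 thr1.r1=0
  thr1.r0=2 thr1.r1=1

outcome vector order: (thr1.r0,thr1.r1)
PSO (4): <0 0> <0 1> <2 0> <2 1>
PSO∖claimed = {<0 0>}

missing: thr1.r0=0 thr1.r1=0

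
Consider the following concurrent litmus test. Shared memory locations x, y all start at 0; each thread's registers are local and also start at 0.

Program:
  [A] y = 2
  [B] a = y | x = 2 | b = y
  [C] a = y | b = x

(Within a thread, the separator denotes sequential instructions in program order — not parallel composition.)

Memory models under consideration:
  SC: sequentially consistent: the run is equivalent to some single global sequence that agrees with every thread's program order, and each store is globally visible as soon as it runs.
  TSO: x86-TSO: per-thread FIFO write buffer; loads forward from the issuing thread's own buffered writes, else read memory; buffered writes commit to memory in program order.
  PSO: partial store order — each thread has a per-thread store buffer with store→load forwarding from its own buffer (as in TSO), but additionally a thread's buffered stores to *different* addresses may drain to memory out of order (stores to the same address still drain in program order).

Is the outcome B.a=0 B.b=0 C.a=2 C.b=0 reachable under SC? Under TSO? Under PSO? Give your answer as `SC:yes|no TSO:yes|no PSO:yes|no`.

outcome vector order: (B.a,B.b,C.a,C.b)
[SC] allowed = {0/0/0/0 0/0/0/2 0/0/2/2 0/2/0/0 0/2/0/2 0/2/2/0 0/2/2/2 2/2/0/0 2/2/0/2 2/2/2/0 2/2/2/2}
[TSO] allowed = {0/0/0/0 0/0/0/2 0/0/2/0 0/0/2/2 0/2/0/0 0/2/0/2 0/2/2/0 0/2/2/2 2/2/0/0 2/2/0/2 2/2/2/0 2/2/2/2}
[PSO] allowed = {0/0/0/0 0/0/0/2 0/0/2/0 0/0/2/2 0/2/0/0 0/2/0/2 0/2/2/0 0/2/2/2 2/2/0/0 2/2/0/2 2/2/2/0 2/2/2/2}
target 0/0/2/0 ∈ {TSO,PSO}

SC:no TSO:yes PSO:yes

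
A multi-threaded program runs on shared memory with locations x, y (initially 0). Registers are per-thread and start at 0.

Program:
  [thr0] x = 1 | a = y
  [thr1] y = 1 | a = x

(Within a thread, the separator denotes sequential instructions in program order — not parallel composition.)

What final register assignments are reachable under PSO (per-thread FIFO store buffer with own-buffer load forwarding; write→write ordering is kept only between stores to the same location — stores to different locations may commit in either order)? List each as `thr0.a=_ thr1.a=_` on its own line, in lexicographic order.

outcome vector order: (thr0.a,thr1.a)
|PSO outcomes| = 4

thr0.a=0 thr1.a=0
thr0.a=0 thr1.a=1
thr0.a=1 thr1.a=0
thr0.a=1 thr1.a=1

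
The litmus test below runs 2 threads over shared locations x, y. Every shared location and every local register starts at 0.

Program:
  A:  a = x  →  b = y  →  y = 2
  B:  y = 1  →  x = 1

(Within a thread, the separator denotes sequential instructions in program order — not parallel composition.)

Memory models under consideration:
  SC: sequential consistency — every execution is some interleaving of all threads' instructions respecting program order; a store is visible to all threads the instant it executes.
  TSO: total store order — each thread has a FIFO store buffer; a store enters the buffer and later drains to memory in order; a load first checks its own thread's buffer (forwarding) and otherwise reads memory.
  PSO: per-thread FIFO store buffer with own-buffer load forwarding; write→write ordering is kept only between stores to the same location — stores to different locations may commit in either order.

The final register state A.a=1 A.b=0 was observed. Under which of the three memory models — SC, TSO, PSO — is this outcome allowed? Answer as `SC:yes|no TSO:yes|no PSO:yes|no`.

outcome vector order: (A.a,A.b)
under SC → (0,0), (0,1), (1,1)
under TSO → (0,0), (0,1), (1,1)
under PSO → (0,0), (0,1), (1,0), (1,1)
target (1,0) ∈ {PSO}

SC:no TSO:no PSO:yes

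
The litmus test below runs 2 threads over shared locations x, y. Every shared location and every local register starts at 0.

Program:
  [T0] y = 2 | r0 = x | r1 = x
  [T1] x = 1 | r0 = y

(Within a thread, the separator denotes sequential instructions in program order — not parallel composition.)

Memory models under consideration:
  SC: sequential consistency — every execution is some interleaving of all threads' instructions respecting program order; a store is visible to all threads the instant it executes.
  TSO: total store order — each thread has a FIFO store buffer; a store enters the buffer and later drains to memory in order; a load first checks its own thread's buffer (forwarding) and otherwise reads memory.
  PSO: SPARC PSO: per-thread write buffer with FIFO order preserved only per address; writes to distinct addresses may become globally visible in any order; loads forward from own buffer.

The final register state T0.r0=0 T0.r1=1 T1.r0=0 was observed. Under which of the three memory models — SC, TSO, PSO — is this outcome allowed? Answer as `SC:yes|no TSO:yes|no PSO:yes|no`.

SC:no TSO:yes PSO:yes

outcome vector order: (T0.r0,T0.r1,T1.r0)
SC: 4 outcomes — {<0 0 2>; <0 1 2>; <1 1 0>; <1 1 2>}
TSO: 6 outcomes — {<0 0 0>; <0 0 2>; <0 1 0>; <0 1 2>; <1 1 0>; <1 1 2>}
PSO: 6 outcomes — {<0 0 0>; <0 0 2>; <0 1 0>; <0 1 2>; <1 1 0>; <1 1 2>}
target <0 1 0> ∈ {TSO,PSO}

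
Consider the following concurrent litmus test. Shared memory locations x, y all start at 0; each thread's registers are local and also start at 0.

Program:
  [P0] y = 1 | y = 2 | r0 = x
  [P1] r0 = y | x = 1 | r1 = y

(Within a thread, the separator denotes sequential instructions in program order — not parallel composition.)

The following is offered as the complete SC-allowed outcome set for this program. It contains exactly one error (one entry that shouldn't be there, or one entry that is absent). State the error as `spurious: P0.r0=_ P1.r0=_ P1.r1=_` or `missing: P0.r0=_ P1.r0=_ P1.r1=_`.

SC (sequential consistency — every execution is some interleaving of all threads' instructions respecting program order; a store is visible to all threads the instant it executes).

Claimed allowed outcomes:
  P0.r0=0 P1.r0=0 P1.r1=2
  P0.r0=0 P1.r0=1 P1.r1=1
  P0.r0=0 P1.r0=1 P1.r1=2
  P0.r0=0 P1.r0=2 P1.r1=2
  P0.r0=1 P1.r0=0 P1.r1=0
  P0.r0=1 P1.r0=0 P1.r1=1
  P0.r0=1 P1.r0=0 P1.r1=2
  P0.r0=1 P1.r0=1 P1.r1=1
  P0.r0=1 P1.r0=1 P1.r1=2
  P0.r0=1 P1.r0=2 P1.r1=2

spurious: P0.r0=0 P1.r0=1 P1.r1=1

outcome vector order: (P0.r0,P1.r0,P1.r1)
[SC] allowed = {0/0/2; 0/1/2; 0/2/2; 1/0/0; 1/0/1; 1/0/2; 1/1/1; 1/1/2; 1/2/2}
claimed∖SC = {0/1/1}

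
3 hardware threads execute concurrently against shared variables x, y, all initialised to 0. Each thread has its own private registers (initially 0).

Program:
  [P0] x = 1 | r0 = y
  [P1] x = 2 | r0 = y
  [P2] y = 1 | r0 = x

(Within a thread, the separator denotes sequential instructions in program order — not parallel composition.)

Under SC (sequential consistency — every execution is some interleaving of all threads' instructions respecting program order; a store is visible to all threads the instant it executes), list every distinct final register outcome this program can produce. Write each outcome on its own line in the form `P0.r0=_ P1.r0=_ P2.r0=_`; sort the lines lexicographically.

outcome vector order: (P0.r0,P1.r0,P2.r0)
|SC outcomes| = 9

P0.r0=0 P1.r0=0 P2.r0=1
P0.r0=0 P1.r0=0 P2.r0=2
P0.r0=0 P1.r0=1 P2.r0=1
P0.r0=0 P1.r0=1 P2.r0=2
P0.r0=1 P1.r0=0 P2.r0=1
P0.r0=1 P1.r0=0 P2.r0=2
P0.r0=1 P1.r0=1 P2.r0=0
P0.r0=1 P1.r0=1 P2.r0=1
P0.r0=1 P1.r0=1 P2.r0=2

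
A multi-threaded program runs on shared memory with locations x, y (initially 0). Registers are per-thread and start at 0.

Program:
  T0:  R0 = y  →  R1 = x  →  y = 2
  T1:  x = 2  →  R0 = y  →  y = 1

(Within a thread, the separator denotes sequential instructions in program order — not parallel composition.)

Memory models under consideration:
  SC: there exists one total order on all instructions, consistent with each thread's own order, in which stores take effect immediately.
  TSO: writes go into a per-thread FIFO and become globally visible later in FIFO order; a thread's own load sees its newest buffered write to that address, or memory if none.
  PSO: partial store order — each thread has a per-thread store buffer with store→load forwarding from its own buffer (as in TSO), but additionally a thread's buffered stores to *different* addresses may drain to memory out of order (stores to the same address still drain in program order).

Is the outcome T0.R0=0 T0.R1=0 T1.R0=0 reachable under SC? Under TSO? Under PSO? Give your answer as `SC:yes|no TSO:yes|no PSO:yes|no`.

outcome vector order: (T0.R0,T0.R1,T1.R0)
[SC] allowed = {0/0/0, 0/0/2, 0/2/0, 0/2/2, 1/2/0}
[TSO] allowed = {0/0/0, 0/0/2, 0/2/0, 0/2/2, 1/2/0}
[PSO] allowed = {0/0/0, 0/0/2, 0/2/0, 0/2/2, 1/0/0, 1/2/0}
target 0/0/0 ∈ {SC,TSO,PSO}

SC:yes TSO:yes PSO:yes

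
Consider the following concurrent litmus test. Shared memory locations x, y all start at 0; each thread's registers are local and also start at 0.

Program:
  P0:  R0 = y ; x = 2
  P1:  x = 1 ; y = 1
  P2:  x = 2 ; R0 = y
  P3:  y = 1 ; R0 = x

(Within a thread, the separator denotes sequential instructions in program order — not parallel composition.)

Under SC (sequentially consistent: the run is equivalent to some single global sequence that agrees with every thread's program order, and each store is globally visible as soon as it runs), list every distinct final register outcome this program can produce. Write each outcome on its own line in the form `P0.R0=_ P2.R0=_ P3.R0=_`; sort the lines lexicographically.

outcome vector order: (P0.R0,P2.R0,P3.R0)
|SC outcomes| = 10

P0.R0=0 P2.R0=0 P3.R0=1
P0.R0=0 P2.R0=0 P3.R0=2
P0.R0=0 P2.R0=1 P3.R0=0
P0.R0=0 P2.R0=1 P3.R0=1
P0.R0=0 P2.R0=1 P3.R0=2
P0.R0=1 P2.R0=0 P3.R0=1
P0.R0=1 P2.R0=0 P3.R0=2
P0.R0=1 P2.R0=1 P3.R0=0
P0.R0=1 P2.R0=1 P3.R0=1
P0.R0=1 P2.R0=1 P3.R0=2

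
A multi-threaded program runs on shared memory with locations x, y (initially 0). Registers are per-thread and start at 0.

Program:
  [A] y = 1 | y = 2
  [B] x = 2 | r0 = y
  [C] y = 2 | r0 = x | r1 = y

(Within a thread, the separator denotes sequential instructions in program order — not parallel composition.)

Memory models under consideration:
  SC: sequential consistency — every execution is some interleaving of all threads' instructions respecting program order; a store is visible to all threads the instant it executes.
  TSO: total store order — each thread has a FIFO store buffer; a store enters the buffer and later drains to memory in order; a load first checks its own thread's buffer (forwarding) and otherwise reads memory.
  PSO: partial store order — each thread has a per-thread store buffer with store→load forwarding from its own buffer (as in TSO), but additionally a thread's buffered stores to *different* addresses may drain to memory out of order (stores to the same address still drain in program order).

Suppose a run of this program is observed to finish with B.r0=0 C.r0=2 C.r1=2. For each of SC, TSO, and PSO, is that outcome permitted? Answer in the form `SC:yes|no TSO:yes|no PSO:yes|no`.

outcome vector order: (B.r0,C.r0,C.r1)
SC (10): (0,2,1), (0,2,2), (1,0,1), (1,0,2), (1,2,1), (1,2,2), (2,0,1), (2,0,2), (2,2,1), (2,2,2)
TSO (12): (0,0,1), (0,0,2), (0,2,1), (0,2,2), (1,0,1), (1,0,2), (1,2,1), (1,2,2), (2,0,1), (2,0,2), (2,2,1), (2,2,2)
PSO (12): (0,0,1), (0,0,2), (0,2,1), (0,2,2), (1,0,1), (1,0,2), (1,2,1), (1,2,2), (2,0,1), (2,0,2), (2,2,1), (2,2,2)
target (0,2,2) ∈ {SC,TSO,PSO}

SC:yes TSO:yes PSO:yes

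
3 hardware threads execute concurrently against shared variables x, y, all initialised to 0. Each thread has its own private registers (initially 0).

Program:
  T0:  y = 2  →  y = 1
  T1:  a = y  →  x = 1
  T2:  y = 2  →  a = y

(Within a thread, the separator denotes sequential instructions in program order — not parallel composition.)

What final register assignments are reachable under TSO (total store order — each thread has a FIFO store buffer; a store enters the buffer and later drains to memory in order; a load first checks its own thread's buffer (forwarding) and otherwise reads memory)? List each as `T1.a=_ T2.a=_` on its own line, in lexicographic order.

outcome vector order: (T1.a,T2.a)
|TSO outcomes| = 6

T1.a=0 T2.a=1
T1.a=0 T2.a=2
T1.a=1 T2.a=1
T1.a=1 T2.a=2
T1.a=2 T2.a=1
T1.a=2 T2.a=2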